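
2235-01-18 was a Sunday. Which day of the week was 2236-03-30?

Wednesday

Day-of-year of January 18, 2235: 18.
Day-of-year of March 30, 2236: 90.
2235 has 365 days, so 365 − 18 = 347 days remain in 2235.
Total: 347 + 90 = 437 days.
437 mod 7 = 3, so 3 days after Sunday is Wednesday.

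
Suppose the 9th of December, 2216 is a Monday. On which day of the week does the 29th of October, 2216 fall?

Count forward from the earlier date (October 29, 2216) to the later (December 9, 2216):
October 2216: 31 − 29 = 2 days remain.
Then November (30): 30 days.
December 1–9, 2216: 9 days.
Total: 2 + 30 + 9 = 41 days.
41 mod 7 = 6, so 6 days before Monday is Tuesday.

Tuesday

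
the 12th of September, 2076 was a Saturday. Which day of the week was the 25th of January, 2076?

Saturday

Count forward from the earlier date (January 25, 2076) to the later (September 12, 2076):
January 2076: 31 − 25 = 6 days remain.
Then February 2076 (29), March (31), April (30), May (31), June (30), July (31), August (31): 29 + 31 + 30 + 31 + 30 + 31 + 31 = 213 days.
September 1–12, 2076: 12 days.
Total: 6 + 213 + 12 = 231 days.
231 is a multiple of 7, so the 25th of January, 2076 falls on the same weekday: Saturday.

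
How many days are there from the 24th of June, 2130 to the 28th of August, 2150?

From June 24, 2130 to June 24, 2150: 20 years, of which 5 contain a Feb 29 — 15×365 + 5×366 = 7305 days.
June 2150: 30 − 24 = 6 days remain.
Then July (31): 31 days.
August 1–28, 2150: 28 days.
Residual: 65 days.
Total: 7370 days.

7370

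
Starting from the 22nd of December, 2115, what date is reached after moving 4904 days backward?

the 19th of July, 2102

Count 4904 days before December 22, 2115:
Day-of-year of July 19, 2102: 200.
Day-of-year of December 22, 2115: 356.
2102 has 365 days, so 365 − 200 = 165 days remain in 2102.
Full years 2103–2114: 9 common + 3 leap = 9×365 + 3×366 = 4383 days.
Total: 165 + 4383 + 356 = 4904 days.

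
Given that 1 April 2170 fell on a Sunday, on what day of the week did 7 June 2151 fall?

Monday

Count forward from the earlier date (June 7, 2151) to the later (April 1, 2170):
Day-of-year of June 7, 2151: 158.
Day-of-year of April 1, 2170: 91.
2151 has 365 days, so 365 − 158 = 207 days remain in 2151.
Full years 2152–2169: 13 common + 5 leap = 13×365 + 5×366 = 6575 days.
Total: 207 + 6575 + 91 = 6873 days.
6873 mod 7 = 6, so 6 days before Sunday is Monday.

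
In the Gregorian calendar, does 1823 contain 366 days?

No

1823 is not a leap year.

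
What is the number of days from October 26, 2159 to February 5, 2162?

833

Day-of-year of October 26, 2159: 299.
Day-of-year of February 5, 2162: 36.
2159 has 365 days, so 365 − 299 = 66 days remain in 2159.
Full years: 2160: 366; 2161: 365. Sum = 731.
Total: 66 + 731 + 36 = 833 days.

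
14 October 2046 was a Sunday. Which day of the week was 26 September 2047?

Day-of-year of October 14, 2046: 287.
Day-of-year of September 26, 2047: 269.
2046 has 365 days, so 365 − 287 = 78 days remain in 2046.
Total: 78 + 269 = 347 days.
347 mod 7 = 4, so 4 days after Sunday is Thursday.

Thursday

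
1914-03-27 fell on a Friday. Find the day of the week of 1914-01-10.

Saturday

Count forward from the earlier date (January 10, 1914) to the later (March 27, 1914):
January 1914: 31 − 10 = 21 days remain.
Then February 1914 (28): 28 days.
March 1–27, 1914: 27 days.
Total: 21 + 28 + 27 = 76 days.
76 mod 7 = 6, so 6 days before Friday is Saturday.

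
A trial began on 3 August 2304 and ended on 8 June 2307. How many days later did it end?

August 3, 2304 → August 3, 2305: 365 days.
August 3, 2305 → August 3, 2306: 365 days.
August 2306: 31 − 3 = 28 days remain.
Then 9 full months totalling 273 days.
June 1–8, 2307: 8 days.
Residual: 309 days.
Total: 1039 days.

1039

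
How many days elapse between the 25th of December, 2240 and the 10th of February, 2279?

From December 25, 2240 to December 25, 2278: 38 years, of which 9 contain a Feb 29 — 29×365 + 9×366 = 13879 days.
December 2278: 31 − 25 = 6 days remain.
Then January (31): 31 days.
February 1–10, 2279: 10 days (2279 is not a leap year).
Residual: 47 days.
Total: 13926 days.

13926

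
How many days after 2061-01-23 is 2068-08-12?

From January 23, 2061 to January 23, 2068: 7 years, of which 1 contains a Feb 29 — 6×365 + 1×366 = 2556 days.
January 2068: 31 − 23 = 8 days remain.
Then February 2068 (29), March (31), April (30), May (31), June (30), July (31): 29 + 31 + 30 + 31 + 30 + 31 = 182 days.
August 1–12, 2068: 12 days.
Residual: 202 days.
Total: 2758 days.

2758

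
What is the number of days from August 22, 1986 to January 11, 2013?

9639

From August 22, 1986 to August 22, 2012: 26 years, of which 7 contain a Feb 29 — 19×365 + 7×366 = 9497 days.
(2000 is a leap year (divisible by 400).)
August 2012: 31 − 22 = 9 days remain.
Then September (30), October (31), November (30), December (31): 30 + 31 + 30 + 31 = 122 days.
January 1–11, 2013: 11 days.
Residual: 142 days.
Total: 9639 days.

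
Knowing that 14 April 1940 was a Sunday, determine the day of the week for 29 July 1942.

Day-of-year of April 14, 1940: 105.
Day-of-year of July 29, 1942: 210.
1940 has 366 days, so 366 − 105 = 261 days remain in 1940.
Full years: 1941: 365. Sum = 365.
Total: 261 + 365 + 210 = 836 days.
836 mod 7 = 3, so 3 days after Sunday is Wednesday.

Wednesday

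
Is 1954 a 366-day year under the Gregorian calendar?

No

1954 is not a leap year.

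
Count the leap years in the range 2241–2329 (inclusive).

21

Years divisible by 4: 2244, 2248, …, 2328 — 22 in all.
Of these, 2300 is divisible by 100 but not 400, so not leap.
Leap years: 22 − 1 = 21.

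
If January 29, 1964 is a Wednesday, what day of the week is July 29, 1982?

From January 29, 1964 to January 29, 1982: 18 years, of which 5 contain a Feb 29 — 13×365 + 5×366 = 6575 days.
January 1982: 31 − 29 = 2 days remain.
Then February 1982 (28), March (31), April (30), May (31), June (30): 28 + 31 + 30 + 31 + 30 = 150 days.
July 1–29, 1982: 29 days.
Residual: 181 days.
Total: 6756 days.
6756 mod 7 = 1, so 1 day after Wednesday is Thursday.

Thursday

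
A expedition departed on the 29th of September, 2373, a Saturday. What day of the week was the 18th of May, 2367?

Count forward from the earlier date (May 18, 2367) to the later (September 29, 2373):
May 18, 2367 → May 18, 2368: 366 days (2368 is a leap year).
May 18, 2368 → May 18, 2369: 365 days.
May 18, 2369 → May 18, 2370: 365 days.
May 18, 2370 → May 18, 2371: 365 days.
May 18, 2371 → May 18, 2372: 366 days (2372 is a leap year).
May 18, 2372 → May 18, 2373: 365 days.
May 2373: 31 − 18 = 13 days remain.
Then June (30), July (31), August (31): 30 + 31 + 31 = 92 days.
September 1–29, 2373: 29 days.
Residual: 134 days.
Total: 2326 days.
2326 mod 7 = 2, so 2 days before Saturday is Thursday.

Thursday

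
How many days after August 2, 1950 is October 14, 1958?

2995

Day-of-year of August 2, 1950: 214.
Day-of-year of October 14, 1958: 287.
1950 has 365 days, so 365 − 214 = 151 days remain in 1950.
Full years 1951–1957: 5 common + 2 leap = 5×365 + 2×366 = 2557 days.
Total: 151 + 2557 + 287 = 2995 days.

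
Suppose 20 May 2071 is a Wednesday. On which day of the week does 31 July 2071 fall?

May 2071: 31 − 20 = 11 days remain.
Then June (30): 30 days.
July 1–31, 2071: 31 days.
Total: 11 + 30 + 31 = 72 days.
72 mod 7 = 2, so 2 days after Wednesday is Friday.

Friday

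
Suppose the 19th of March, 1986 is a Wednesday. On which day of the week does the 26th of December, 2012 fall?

Day-of-year of March 19, 1986: 78.
Day-of-year of December 26, 2012: 361.
1986 has 365 days, so 365 − 78 = 287 days remain in 1986.
Full years 1987–2011: 19 common + 6 leap = 19×365 + 6×366 = 9131 days.
Total: 287 + 9131 + 361 = 9779 days.
9779 is a multiple of 7, so the 26th of December, 2012 falls on the same weekday: Wednesday.

Wednesday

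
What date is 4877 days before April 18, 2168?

December 11, 2154

Count 4877 days before April 18, 2168:
From December 11, 2154 to December 11, 2167: 13 years, of which 3 contain a Feb 29 — 10×365 + 3×366 = 4748 days.
December 2167: 31 − 11 = 20 days remain.
Then January (31), February 2168 (29), March (31): 31 + 29 + 31 = 91 days.
April 1–18, 2168: 18 days.
Residual: 129 days.
Total: 4877 days.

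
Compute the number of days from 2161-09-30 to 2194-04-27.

11897

From September 30, 2161 to September 30, 2193: 32 years, of which 8 contain a Feb 29 — 24×365 + 8×366 = 11688 days.
September 2193: 30 − 30 = 0 days remain.
Then October (31), November (30), December (31), January (31), February 2194 (28), March (31): 31 + 30 + 31 + 31 + 28 + 31 = 182 days.
April 1–27, 2194: 27 days.
Residual: 209 days.
Total: 11897 days.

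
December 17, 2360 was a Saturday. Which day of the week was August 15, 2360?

Count forward from the earlier date (August 15, 2360) to the later (December 17, 2360):
August 2360: 31 − 15 = 16 days remain.
Then September (30), October (31), November (30): 30 + 31 + 30 = 91 days.
December 1–17, 2360: 17 days.
Total: 16 + 91 + 17 = 124 days.
124 mod 7 = 5, so 5 days before Saturday is Monday.

Monday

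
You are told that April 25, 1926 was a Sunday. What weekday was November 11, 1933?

Saturday

Day-of-year of April 25, 1926: 115.
Day-of-year of November 11, 1933: 315.
1926 has 365 days, so 365 − 115 = 250 days remain in 1926.
Full years: 1927: 365; 1928: 366; 1929: 365; 1930: 365; 1931: 365; 1932: 366. Sum = 2192.
Total: 250 + 2192 + 315 = 2757 days.
2757 mod 7 = 6, so 6 days after Sunday is Saturday.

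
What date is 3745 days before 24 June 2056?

24 March 2046

Count 3745 days before June 24, 2056:
Day-of-year of March 24, 2046: 83.
Day-of-year of June 24, 2056: 176.
2046 has 365 days, so 365 − 83 = 282 days remain in 2046.
Full years 2047–2055: 7 common + 2 leap = 7×365 + 2×366 = 3287 days.
Total: 282 + 3287 + 176 = 3745 days.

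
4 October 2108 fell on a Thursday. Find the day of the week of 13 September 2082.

Count forward from the earlier date (September 13, 2082) to the later (October 4, 2108):
From September 13, 2082 to September 13, 2108: 26 years, of which 6 contain a Feb 29 — 20×365 + 6×366 = 9496 days.
(2100 is not a leap year (divisible by 100 but not 400).)
September 2108: 30 − 13 = 17 days remain.
October 1–4, 2108: 4 days.
Residual: 21 days.
Total: 9517 days.
9517 mod 7 = 4, so 4 days before Thursday is Sunday.

Sunday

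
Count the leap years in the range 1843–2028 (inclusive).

Years divisible by 4: 1844, 1848, …, 2028 — 47 in all.
Of these, 1900 is divisible by 100 but not 400, so not leap.
2000 is divisible by 400, so still leap.
Leap years: 47 − 1 = 46.

46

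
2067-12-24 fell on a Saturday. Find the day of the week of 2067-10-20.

Count forward from the earlier date (October 20, 2067) to the later (December 24, 2067):
October 2067: 31 − 20 = 11 days remain.
Then November (30): 30 days.
December 1–24, 2067: 24 days.
Total: 11 + 30 + 24 = 65 days.
65 mod 7 = 2, so 2 days before Saturday is Thursday.

Thursday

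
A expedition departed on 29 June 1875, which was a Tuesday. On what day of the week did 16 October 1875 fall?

June 1875: 30 − 29 = 1 day remains.
Then July (31), August (31), September (30): 31 + 31 + 30 = 92 days.
October 1–16, 1875: 16 days.
Total: 1 + 92 + 16 = 109 days.
109 mod 7 = 4, so 4 days after Tuesday is Saturday.

Saturday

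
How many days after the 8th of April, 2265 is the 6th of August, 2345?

29339

From April 8, 2265 to April 8, 2345: 80 years, of which 19 contain a Feb 29 — 61×365 + 19×366 = 29219 days.
(2300 is not a leap year (divisible by 100 but not 400).)
April 2345: 30 − 8 = 22 days remain.
Then May (31), June (30), July (31): 31 + 30 + 31 = 92 days.
August 1–6, 2345: 6 days.
Residual: 120 days.
Total: 29339 days.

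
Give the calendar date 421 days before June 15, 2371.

April 20, 2370

Count 421 days before June 15, 2371:
April 20, 2370 → April 20, 2371: 365 days.
April 2371: 30 − 20 = 10 days remain.
Then May (31): 31 days.
June 1–15, 2371: 15 days.
Residual: 56 days.
Total: 421 days.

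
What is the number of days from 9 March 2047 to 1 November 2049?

968

Day-of-year of March 9, 2047: 68.
Day-of-year of November 1, 2049: 305.
2047 has 365 days, so 365 − 68 = 297 days remain in 2047.
Full years: 2048: 366. Sum = 366.
Total: 297 + 366 + 305 = 968 days.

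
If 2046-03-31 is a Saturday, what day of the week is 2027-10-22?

Friday

Count forward from the earlier date (October 22, 2027) to the later (March 31, 2046):
From October 22, 2027 to October 22, 2045: 18 years, of which 5 contain a Feb 29 — 13×365 + 5×366 = 6575 days.
October 2045: 31 − 22 = 9 days remain.
Then November (30), December (31), January (31), February 2046 (28): 30 + 31 + 31 + 28 = 120 days.
March 1–31, 2046: 31 days.
Residual: 160 days.
Total: 6735 days.
6735 mod 7 = 1, so 1 day before Saturday is Friday.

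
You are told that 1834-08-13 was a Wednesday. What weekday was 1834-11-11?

August 1834: 31 − 13 = 18 days remain.
Then September (30), October (31): 30 + 31 = 61 days.
November 1–11, 1834: 11 days.
Total: 18 + 61 + 11 = 90 days.
90 mod 7 = 6, so 6 days after Wednesday is Tuesday.

Tuesday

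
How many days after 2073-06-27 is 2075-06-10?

Day-of-year of June 27, 2073: 178.
Day-of-year of June 10, 2075: 161.
2073 has 365 days, so 365 − 178 = 187 days remain in 2073.
Full years: 2074: 365. Sum = 365.
Total: 187 + 365 + 161 = 713 days.

713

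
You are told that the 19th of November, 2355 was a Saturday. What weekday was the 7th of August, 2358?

Thursday

Day-of-year of November 19, 2355: 323.
Day-of-year of August 7, 2358: 219.
2355 has 365 days, so 365 − 323 = 42 days remain in 2355.
Full years: 2356: 366; 2357: 365. Sum = 731.
Total: 42 + 731 + 219 = 992 days.
992 mod 7 = 5, so 5 days after Saturday is Thursday.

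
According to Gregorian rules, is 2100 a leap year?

2100 is not a leap year (divisible by 100 but not 400).

No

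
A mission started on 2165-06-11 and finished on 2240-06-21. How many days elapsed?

Day-of-year of June 11, 2165: 162.
Day-of-year of June 21, 2240: 173.
2165 has 365 days, so 365 − 162 = 203 days remain in 2165.
Full years 2166–2239: 57 common + 17 leap = 57×365 + 17×366 = 27027 days.
Total: 203 + 27027 + 173 = 27403 days.

27403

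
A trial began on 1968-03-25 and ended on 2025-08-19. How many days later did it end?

Day-of-year of March 25, 1968: 85.
Day-of-year of August 19, 2025: 231.
1968 has 366 days, so 366 − 85 = 281 days remain in 1968.
Full years 1969–2024: 42 common + 14 leap = 42×365 + 14×366 = 20454 days.
Total: 281 + 20454 + 231 = 20966 days.

20966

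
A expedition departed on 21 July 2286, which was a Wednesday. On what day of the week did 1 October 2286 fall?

July 2286: 31 − 21 = 10 days remain.
Then August (31), September (30): 31 + 30 = 61 days.
October 1, 2286: 1 day.
Total: 10 + 61 + 1 = 72 days.
72 mod 7 = 2, so 2 days after Wednesday is Friday.

Friday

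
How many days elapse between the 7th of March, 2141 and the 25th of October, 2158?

From March 7, 2141 to March 7, 2158: 17 years, of which 4 contain a Feb 29 — 13×365 + 4×366 = 6209 days.
March 2158: 31 − 7 = 24 days remain.
Then April (30), May (31), June (30), July (31), August (31), September (30): 30 + 31 + 30 + 31 + 31 + 30 = 183 days.
October 1–25, 2158: 25 days.
Residual: 232 days.
Total: 6441 days.

6441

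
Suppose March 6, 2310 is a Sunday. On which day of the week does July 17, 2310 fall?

Sunday

March 2310: 31 − 6 = 25 days remain.
Then April (30), May (31), June (30): 30 + 31 + 30 = 91 days.
July 1–17, 2310: 17 days.
Total: 25 + 91 + 17 = 133 days.
133 is a multiple of 7, so July 17, 2310 falls on the same weekday: Sunday.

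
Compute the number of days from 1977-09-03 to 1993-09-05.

5846

From September 3, 1977 to September 3, 1993: 16 years, of which 4 contain a Feb 29 — 12×365 + 4×366 = 5844 days.
Within September 1993: 5 − 3 = 2 days.
Total: 5846 days.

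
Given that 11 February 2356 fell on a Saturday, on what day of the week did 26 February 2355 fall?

Count forward from the earlier date (February 26, 2355) to the later (February 11, 2356):
February 2355: 28 − 26 = 2 days remain (2355 is not a leap year, so February has 28 days).
Then 11 full months totalling 337 days.
February 1–11, 2356: 11 days (2356 is a leap year).
Total: 2 + 337 + 11 = 350 days.
350 is a multiple of 7, so 26 February 2355 falls on the same weekday: Saturday.

Saturday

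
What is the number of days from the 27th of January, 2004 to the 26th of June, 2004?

151

January 2004: 31 − 27 = 4 days remain.
Then February 2004 (29), March (31), April (30), May (31): 29 + 31 + 30 + 31 = 121 days.
June 1–26, 2004: 26 days.
Total: 4 + 121 + 26 = 151 days.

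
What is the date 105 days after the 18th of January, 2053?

the 3rd of May, 2053

Count 105 days after January 18, 2053:
January 2053: 31 − 18 = 13 days remain.
Then February 2053 (28), March (31), April (30): 28 + 31 + 30 = 89 days.
May 1–3, 2053: 3 days.
Total: 13 + 89 + 3 = 105 days.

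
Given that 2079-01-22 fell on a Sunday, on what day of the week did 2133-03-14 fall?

Day-of-year of January 22, 2079: 22.
Day-of-year of March 14, 2133: 73.
2079 has 365 days, so 365 − 22 = 343 days remain in 2079.
Full years 2080–2132: 40 common + 13 leap = 40×365 + 13×366 = 19358 days.
Total: 343 + 19358 + 73 = 19774 days.
19774 mod 7 = 6, so 6 days after Sunday is Saturday.

Saturday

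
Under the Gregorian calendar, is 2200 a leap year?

2200 is not a leap year (divisible by 100 but not 400).

No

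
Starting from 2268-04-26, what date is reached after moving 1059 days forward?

2271-03-21

Count 1059 days after April 26, 2268:
April 26, 2268 → April 26, 2269: 365 days.
April 26, 2269 → April 26, 2270: 365 days.
April 2270: 30 − 26 = 4 days remain.
Then 10 full months totalling 304 days.
March 1–21, 2271: 21 days.
Residual: 329 days.
Total: 1059 days.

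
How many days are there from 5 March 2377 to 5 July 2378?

487

March 5, 2377 → March 5, 2378: 365 days.
March 2378: 31 − 5 = 26 days remain.
Then April (30), May (31), June (30): 30 + 31 + 30 = 91 days.
July 1–5, 2378: 5 days.
Residual: 122 days.
Total: 487 days.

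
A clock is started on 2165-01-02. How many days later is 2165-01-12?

10

Within January 2165: 12 − 2 = 10 days.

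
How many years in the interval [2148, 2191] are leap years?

11

Years divisible by 4 in [2148, 2191]: 2148, 2152, 2156, 2160, 2164, 2168, 2172, 2176, 2180, 2184, 2188.
No century exceptions apply. Count: 11.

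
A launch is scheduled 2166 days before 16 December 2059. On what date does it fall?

10 January 2054

Count 2166 days before December 16, 2059:
January 10, 2054 → January 10, 2055: 365 days.
January 10, 2055 → January 10, 2056: 365 days.
January 10, 2056 → January 10, 2057: 366 days (2056 is a leap year).
January 10, 2057 → January 10, 2058: 365 days.
January 10, 2058 → January 10, 2059: 365 days.
January 2059: 31 − 10 = 21 days remain.
Then 10 full months totalling 303 days.
December 1–16, 2059: 16 days.
Residual: 340 days.
Total: 2166 days.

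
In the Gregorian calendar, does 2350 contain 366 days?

No

2350 is not a leap year.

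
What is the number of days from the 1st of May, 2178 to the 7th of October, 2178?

May 2178: 31 − 1 = 30 days remain.
Then June (30), July (31), August (31), September (30): 30 + 31 + 31 + 30 = 122 days.
October 1–7, 2178: 7 days.
Total: 30 + 122 + 7 = 159 days.

159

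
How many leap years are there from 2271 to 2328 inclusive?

14

Years divisible by 4: 2272, 2276, …, 2328 — 15 in all.
Of these, 2300 is divisible by 100 but not 400, so not leap.
Leap years: 15 − 1 = 14.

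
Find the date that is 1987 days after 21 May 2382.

29 October 2387

Count 1987 days after May 21, 2382:
Day-of-year of May 21, 2382: 141.
Day-of-year of October 29, 2387: 302.
2382 has 365 days, so 365 − 141 = 224 days remain in 2382.
Full years: 2383: 365; 2384: 366; 2385: 365; 2386: 365. Sum = 1461.
Total: 224 + 1461 + 302 = 1987 days.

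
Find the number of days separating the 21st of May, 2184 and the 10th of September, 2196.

From May 21, 2184 to May 21, 2196: 12 years, of which 3 contain a Feb 29 — 9×365 + 3×366 = 4383 days.
May 2196: 31 − 21 = 10 days remain.
Then June (30), July (31), August (31): 30 + 31 + 31 = 92 days.
September 1–10, 2196: 10 days.
Residual: 112 days.
Total: 4495 days.

4495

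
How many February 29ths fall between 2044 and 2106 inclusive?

Years divisible by 4: 2044, 2048, …, 2104 — 16 in all.
Of these, 2100 is divisible by 100 but not 400, so not leap.
Leap years: 16 − 1 = 15.

15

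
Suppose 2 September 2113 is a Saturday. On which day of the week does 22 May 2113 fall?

Monday

Count forward from the earlier date (May 22, 2113) to the later (September 2, 2113):
May 2113: 31 − 22 = 9 days remain.
Then June (30), July (31), August (31): 30 + 31 + 31 = 92 days.
September 1–2, 2113: 2 days.
Total: 9 + 92 + 2 = 103 days.
103 mod 7 = 5, so 5 days before Saturday is Monday.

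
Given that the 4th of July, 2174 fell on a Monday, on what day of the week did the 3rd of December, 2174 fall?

Saturday

July 2174: 31 − 4 = 27 days remain.
Then August (31), September (30), October (31), November (30): 31 + 30 + 31 + 30 = 122 days.
December 1–3, 2174: 3 days.
Total: 27 + 122 + 3 = 152 days.
152 mod 7 = 5, so 5 days after Monday is Saturday.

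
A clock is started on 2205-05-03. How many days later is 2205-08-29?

May 2205: 31 − 3 = 28 days remain.
Then June (30), July (31): 30 + 31 = 61 days.
August 1–29, 2205: 29 days.
Total: 28 + 61 + 29 = 118 days.

118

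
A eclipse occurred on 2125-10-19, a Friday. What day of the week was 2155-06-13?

Friday

From October 19, 2125 to October 19, 2154: 29 years, of which 7 contain a Feb 29 — 22×365 + 7×366 = 10592 days.
October 2154: 31 − 19 = 12 days remain.
Then November (30), December (31), January (31), February 2155 (28), March (31), April (30), May (31): 30 + 31 + 31 + 28 + 31 + 30 + 31 = 212 days.
June 1–13, 2155: 13 days.
Residual: 237 days.
Total: 10829 days.
10829 is a multiple of 7, so 2155-06-13 falls on the same weekday: Friday.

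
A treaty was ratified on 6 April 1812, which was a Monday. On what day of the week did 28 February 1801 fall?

Count forward from the earlier date (February 28, 1801) to the later (April 6, 1812):
Day-of-year of February 28, 1801: 59.
Day-of-year of April 6, 1812: 97.
1801 has 365 days, so 365 − 59 = 306 days remain in 1801.
Full years 1802–1811: 8 common + 2 leap = 8×365 + 2×366 = 3652 days.
Total: 306 + 3652 + 97 = 4055 days.
4055 mod 7 = 2, so 2 days before Monday is Saturday.

Saturday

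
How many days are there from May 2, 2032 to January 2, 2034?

May 2032: 31 − 2 = 29 days remain.
Then 19 full months totalling 579 days.
January 1–2, 2034: 2 days.
Total: 29 + 579 + 2 = 610 days.

610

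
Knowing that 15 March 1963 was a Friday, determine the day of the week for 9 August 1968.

March 15, 1963 → March 15, 1964: 366 days (1964 is a leap year).
March 15, 1964 → March 15, 1965: 365 days.
March 15, 1965 → March 15, 1966: 365 days.
March 15, 1966 → March 15, 1967: 365 days.
March 15, 1967 → March 15, 1968: 366 days (1968 is a leap year).
March 1968: 31 − 15 = 16 days remain.
Then April (30), May (31), June (30), July (31): 30 + 31 + 30 + 31 = 122 days.
August 1–9, 1968: 9 days.
Residual: 147 days.
Total: 1974 days.
1974 is a multiple of 7, so 9 August 1968 falls on the same weekday: Friday.

Friday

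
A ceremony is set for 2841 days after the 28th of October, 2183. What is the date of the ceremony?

the 8th of August, 2191

Count 2841 days after October 28, 2183:
Day-of-year of October 28, 2183: 301.
Day-of-year of August 8, 2191: 220.
2183 has 365 days, so 365 − 301 = 64 days remain in 2183.
Full years 2184–2190: 5 common + 2 leap = 5×365 + 2×366 = 2557 days.
Total: 64 + 2557 + 220 = 2841 days.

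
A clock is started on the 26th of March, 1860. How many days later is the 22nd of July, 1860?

118

March 1860: 31 − 26 = 5 days remain.
Then April (30), May (31), June (30): 30 + 31 + 30 = 91 days.
July 1–22, 1860: 22 days.
Total: 5 + 91 + 22 = 118 days.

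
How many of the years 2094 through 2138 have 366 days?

Years divisible by 4 in [2094, 2138]: 2096, 2100, 2104, 2108, 2112, 2116, 2120, 2124, 2128, 2132, 2136.
Of these, 2100 is divisible by 100 but not 400, so not leap.
Leap years: 11 − 1 = 10.

10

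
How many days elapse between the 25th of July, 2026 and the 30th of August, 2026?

July 2026: 31 − 25 = 6 days remain.
August 1–30, 2026: 30 days.
Total: 6 + 30 = 36 days.

36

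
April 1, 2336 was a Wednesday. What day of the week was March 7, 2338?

April 1, 2336 → April 1, 2337: 365 days.
April 2337: 30 − 1 = 29 days remain.
Then 10 full months totalling 304 days.
March 1–7, 2338: 7 days.
Residual: 340 days.
Total: 705 days.
705 mod 7 = 5, so 5 days after Wednesday is Monday.

Monday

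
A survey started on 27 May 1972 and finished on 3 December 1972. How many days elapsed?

190

May 1972: 31 − 27 = 4 days remain.
Then June (30), July (31), August (31), September (30), October (31), November (30): 30 + 31 + 31 + 30 + 31 + 30 = 183 days.
December 1–3, 1972: 3 days.
Total: 4 + 183 + 3 = 190 days.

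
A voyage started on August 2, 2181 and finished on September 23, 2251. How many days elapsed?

Day-of-year of August 2, 2181: 214.
Day-of-year of September 23, 2251: 266.
2181 has 365 days, so 365 − 214 = 151 days remain in 2181.
Full years 2182–2250: 53 common + 16 leap = 53×365 + 16×366 = 25201 days.
Total: 151 + 25201 + 266 = 25618 days.

25618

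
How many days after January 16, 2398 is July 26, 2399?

556

January 16, 2398 → January 16, 2399: 365 days.
January 2399: 31 − 16 = 15 days remain.
Then February 2399 (28), March (31), April (30), May (31), June (30): 28 + 31 + 30 + 31 + 30 = 150 days.
July 1–26, 2399: 26 days.
Residual: 191 days.
Total: 556 days.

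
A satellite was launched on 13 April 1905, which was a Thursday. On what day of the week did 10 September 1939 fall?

From April 13, 1905 to April 13, 1939: 34 years, of which 8 contain a Feb 29 — 26×365 + 8×366 = 12418 days.
April 1939: 30 − 13 = 17 days remain.
Then May (31), June (30), July (31), August (31): 31 + 30 + 31 + 31 = 123 days.
September 1–10, 1939: 10 days.
Residual: 150 days.
Total: 12568 days.
12568 mod 7 = 3, so 3 days after Thursday is Sunday.

Sunday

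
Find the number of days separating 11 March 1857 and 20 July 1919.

22775

From March 11, 1857 to March 11, 1919: 62 years, of which 14 contain a Feb 29 — 48×365 + 14×366 = 22644 days.
(1900 is not a leap year (divisible by 100 but not 400).)
March 1919: 31 − 11 = 20 days remain.
Then April (30), May (31), June (30): 30 + 31 + 30 = 91 days.
July 1–20, 1919: 20 days.
Residual: 131 days.
Total: 22775 days.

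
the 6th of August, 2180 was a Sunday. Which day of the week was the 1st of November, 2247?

Monday

Day-of-year of August 6, 2180: 219.
Day-of-year of November 1, 2247: 305.
2180 has 366 days, so 366 − 219 = 147 days remain in 2180.
Full years 2181–2246: 51 common + 15 leap = 51×365 + 15×366 = 24105 days.
Total: 147 + 24105 + 305 = 24557 days.
24557 mod 7 = 1, so 1 day after Sunday is Monday.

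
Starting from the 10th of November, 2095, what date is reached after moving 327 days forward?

the 2nd of October, 2096

Count 327 days after November 10, 2095:
Day-of-year of November 10, 2095: 314.
Day-of-year of October 2, 2096: 276.
2095 has 365 days, so 365 − 314 = 51 days remain in 2095.
Total: 51 + 276 = 327 days.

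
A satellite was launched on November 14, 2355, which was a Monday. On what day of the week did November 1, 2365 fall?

Day-of-year of November 14, 2355: 318.
Day-of-year of November 1, 2365: 305.
2355 has 365 days, so 365 − 318 = 47 days remain in 2355.
Full years 2356–2364: 6 common + 3 leap = 6×365 + 3×366 = 3288 days.
Total: 47 + 3288 + 305 = 3640 days.
3640 is a multiple of 7, so November 1, 2365 falls on the same weekday: Monday.

Monday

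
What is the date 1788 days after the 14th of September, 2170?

the 7th of August, 2175

Count 1788 days after September 14, 2170:
Day-of-year of September 14, 2170: 257.
Day-of-year of August 7, 2175: 219.
2170 has 365 days, so 365 − 257 = 108 days remain in 2170.
Full years: 2171: 365; 2172: 366; 2173: 365; 2174: 365. Sum = 1461.
Total: 108 + 1461 + 219 = 1788 days.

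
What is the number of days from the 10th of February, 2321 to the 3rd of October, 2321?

February 2321: 28 − 10 = 18 days remain (2321 is not a leap year, so February has 28 days).
Then March (31), April (30), May (31), June (30), July (31), August (31), September (30): 31 + 30 + 31 + 30 + 31 + 31 + 30 = 214 days.
October 1–3, 2321: 3 days.
Total: 18 + 214 + 3 = 235 days.

235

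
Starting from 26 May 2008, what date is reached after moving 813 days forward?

17 August 2010

Count 813 days after May 26, 2008:
Day-of-year of May 26, 2008: 147.
Day-of-year of August 17, 2010: 229.
2008 has 366 days, so 366 − 147 = 219 days remain in 2008.
Full years: 2009: 365. Sum = 365.
Total: 219 + 365 + 229 = 813 days.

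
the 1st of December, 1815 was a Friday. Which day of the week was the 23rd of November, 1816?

Saturday

Day-of-year of December 1, 1815: 335.
Day-of-year of November 23, 1816: 328.
1815 has 365 days, so 365 − 335 = 30 days remain in 1815.
Total: 30 + 328 = 358 days.
358 mod 7 = 1, so 1 day after Friday is Saturday.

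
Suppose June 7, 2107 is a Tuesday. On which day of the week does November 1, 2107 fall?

June 2107: 30 − 7 = 23 days remain.
Then July (31), August (31), September (30), October (31): 31 + 31 + 30 + 31 = 123 days.
November 1, 2107: 1 day.
Total: 23 + 123 + 1 = 147 days.
147 is a multiple of 7, so November 1, 2107 falls on the same weekday: Tuesday.

Tuesday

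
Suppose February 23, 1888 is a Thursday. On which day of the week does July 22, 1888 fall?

February 1888: 29 − 23 = 6 days remain (1888 is a leap year, so February has 29 days).
Then March (31), April (30), May (31), June (30): 31 + 30 + 31 + 30 = 122 days.
July 1–22, 1888: 22 days.
Total: 6 + 122 + 22 = 150 days.
150 mod 7 = 3, so 3 days after Thursday is Sunday.

Sunday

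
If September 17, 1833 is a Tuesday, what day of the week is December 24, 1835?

Thursday

Day-of-year of September 17, 1833: 260.
Day-of-year of December 24, 1835: 358.
1833 has 365 days, so 365 − 260 = 105 days remain in 1833.
Full years: 1834: 365. Sum = 365.
Total: 105 + 365 + 358 = 828 days.
828 mod 7 = 2, so 2 days after Tuesday is Thursday.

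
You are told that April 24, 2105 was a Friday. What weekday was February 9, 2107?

April 2105: 30 − 24 = 6 days remain.
Then 21 full months totalling 641 days.
February 1–9, 2107: 9 days (2107 is not a leap year).
Total: 6 + 641 + 9 = 656 days.
656 mod 7 = 5, so 5 days after Friday is Wednesday.

Wednesday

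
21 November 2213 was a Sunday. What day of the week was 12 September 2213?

Count forward from the earlier date (September 12, 2213) to the later (November 21, 2213):
September 2213: 30 − 12 = 18 days remain.
Then October (31): 31 days.
November 1–21, 2213: 21 days.
Total: 18 + 31 + 21 = 70 days.
70 is a multiple of 7, so 12 September 2213 falls on the same weekday: Sunday.

Sunday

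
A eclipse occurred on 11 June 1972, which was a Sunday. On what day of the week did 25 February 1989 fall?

Day-of-year of June 11, 1972: 163.
Day-of-year of February 25, 1989: 56.
1972 has 366 days, so 366 − 163 = 203 days remain in 1972.
Full years 1973–1988: 12 common + 4 leap = 12×365 + 4×366 = 5844 days.
Total: 203 + 5844 + 56 = 6103 days.
6103 mod 7 = 6, so 6 days after Sunday is Saturday.

Saturday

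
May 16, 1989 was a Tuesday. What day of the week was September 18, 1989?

May 1989: 31 − 16 = 15 days remain.
Then June (30), July (31), August (31): 30 + 31 + 31 = 92 days.
September 1–18, 1989: 18 days.
Total: 15 + 92 + 18 = 125 days.
125 mod 7 = 6, so 6 days after Tuesday is Monday.

Monday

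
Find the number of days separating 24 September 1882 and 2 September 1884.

September 1882: 30 − 24 = 6 days remain.
Then 23 full months totalling 701 days.
September 1–2, 1884: 2 days.
Total: 6 + 701 + 2 = 709 days.

709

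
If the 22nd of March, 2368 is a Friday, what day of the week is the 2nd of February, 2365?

Tuesday

Count forward from the earlier date (February 2, 2365) to the later (March 22, 2368):
Day-of-year of February 2, 2365: 33.
Day-of-year of March 22, 2368: 82.
2365 has 365 days, so 365 − 33 = 332 days remain in 2365.
Full years: 2366: 365; 2367: 365. Sum = 730.
Total: 332 + 730 + 82 = 1144 days.
1144 mod 7 = 3, so 3 days before Friday is Tuesday.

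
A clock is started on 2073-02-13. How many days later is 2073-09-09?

208

February 2073: 28 − 13 = 15 days remain (2073 is not a leap year, so February has 28 days).
Then March (31), April (30), May (31), June (30), July (31), August (31): 31 + 30 + 31 + 30 + 31 + 31 = 184 days.
September 1–9, 2073: 9 days.
Total: 15 + 184 + 9 = 208 days.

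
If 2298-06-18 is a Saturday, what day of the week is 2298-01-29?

Count forward from the earlier date (January 29, 2298) to the later (June 18, 2298):
January 2298: 31 − 29 = 2 days remain.
Then February 2298 (28), March (31), April (30), May (31): 28 + 31 + 30 + 31 = 120 days.
June 1–18, 2298: 18 days.
Total: 2 + 120 + 18 = 140 days.
140 is a multiple of 7, so 2298-01-29 falls on the same weekday: Saturday.

Saturday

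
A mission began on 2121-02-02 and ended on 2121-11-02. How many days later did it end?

February 2121: 28 − 2 = 26 days remain (2121 is not a leap year, so February has 28 days).
Then March (31), April (30), May (31), June (30), July (31), August (31), September (30), October (31): 31 + 30 + 31 + 30 + 31 + 31 + 30 + 31 = 245 days.
November 1–2, 2121: 2 days.
Total: 26 + 245 + 2 = 273 days.

273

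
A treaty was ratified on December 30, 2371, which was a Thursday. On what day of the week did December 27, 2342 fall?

Sunday

Count forward from the earlier date (December 27, 2342) to the later (December 30, 2371):
Day-of-year of December 27, 2342: 361.
Day-of-year of December 30, 2371: 364.
2342 has 365 days, so 365 − 361 = 4 days remain in 2342.
Full years 2343–2370: 21 common + 7 leap = 21×365 + 7×366 = 10227 days.
Total: 4 + 10227 + 364 = 10595 days.
10595 mod 7 = 4, so 4 days before Thursday is Sunday.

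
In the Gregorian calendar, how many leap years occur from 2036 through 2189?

Years divisible by 4: 2036, 2040, …, 2188 — 39 in all.
Of these, 2100 is divisible by 100 but not 400, so not leap.
Leap years: 39 − 1 = 38.

38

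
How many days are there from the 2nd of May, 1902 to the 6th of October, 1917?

5636

Day-of-year of May 2, 1902: 122.
Day-of-year of October 6, 1917: 279.
1902 has 365 days, so 365 − 122 = 243 days remain in 1902.
Full years 1903–1916: 10 common + 4 leap = 10×365 + 4×366 = 5114 days.
Total: 243 + 5114 + 279 = 5636 days.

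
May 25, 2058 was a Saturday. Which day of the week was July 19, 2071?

Sunday

Day-of-year of May 25, 2058: 145.
Day-of-year of July 19, 2071: 200.
2058 has 365 days, so 365 − 145 = 220 days remain in 2058.
Full years 2059–2070: 9 common + 3 leap = 9×365 + 3×366 = 4383 days.
Total: 220 + 4383 + 200 = 4803 days.
4803 mod 7 = 1, so 1 day after Saturday is Sunday.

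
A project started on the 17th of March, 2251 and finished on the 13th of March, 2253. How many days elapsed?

Day-of-year of March 17, 2251: 76.
Day-of-year of March 13, 2253: 72.
2251 has 365 days, so 365 − 76 = 289 days remain in 2251.
Full years: 2252: 366. Sum = 366.
Total: 289 + 366 + 72 = 727 days.

727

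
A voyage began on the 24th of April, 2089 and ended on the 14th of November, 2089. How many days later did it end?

204

April 2089: 30 − 24 = 6 days remain.
Then May (31), June (30), July (31), August (31), September (30), October (31): 31 + 30 + 31 + 31 + 30 + 31 = 184 days.
November 1–14, 2089: 14 days.
Total: 6 + 184 + 14 = 204 days.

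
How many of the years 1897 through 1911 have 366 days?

Years divisible by 4 in [1897, 1911]: 1900, 1904, 1908.
Of these, 1900 is divisible by 100 but not 400, so not leap.
Leap years: 3 − 1 = 2.

2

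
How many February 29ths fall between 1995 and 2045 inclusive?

13

Years divisible by 4: 1996, 2000, …, 2044 — 13 in all.
2000 is divisible by 400, so still leap.
No century exceptions apply. Count: 13.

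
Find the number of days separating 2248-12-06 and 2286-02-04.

Day-of-year of December 6, 2248: 341.
Day-of-year of February 4, 2286: 35.
2248 has 366 days, so 366 − 341 = 25 days remain in 2248.
Full years 2249–2285: 28 common + 9 leap = 28×365 + 9×366 = 13514 days.
Total: 25 + 13514 + 35 = 13574 days.

13574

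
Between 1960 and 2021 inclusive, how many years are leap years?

16

Years divisible by 4: 1960, 1964, …, 2020 — 16 in all.
2000 is divisible by 400, so still leap.
No century exceptions apply. Count: 16.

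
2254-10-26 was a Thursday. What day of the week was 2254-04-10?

Count forward from the earlier date (April 10, 2254) to the later (October 26, 2254):
April 2254: 30 − 10 = 20 days remain.
Then May (31), June (30), July (31), August (31), September (30): 31 + 30 + 31 + 31 + 30 = 153 days.
October 1–26, 2254: 26 days.
Total: 20 + 153 + 26 = 199 days.
199 mod 7 = 3, so 3 days before Thursday is Monday.

Monday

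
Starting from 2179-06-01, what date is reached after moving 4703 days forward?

2192-04-16

Count 4703 days after June 1, 2179:
Day-of-year of June 1, 2179: 152.
Day-of-year of April 16, 2192: 107.
2179 has 365 days, so 365 − 152 = 213 days remain in 2179.
Full years 2180–2191: 9 common + 3 leap = 9×365 + 3×366 = 4383 days.
Total: 213 + 4383 + 107 = 4703 days.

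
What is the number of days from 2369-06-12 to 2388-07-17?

6975

Day-of-year of June 12, 2369: 163.
Day-of-year of July 17, 2388: 199.
2369 has 365 days, so 365 − 163 = 202 days remain in 2369.
Full years 2370–2387: 14 common + 4 leap = 14×365 + 4×366 = 6574 days.
Total: 202 + 6574 + 199 = 6975 days.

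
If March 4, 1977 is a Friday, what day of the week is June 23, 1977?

March 1977: 31 − 4 = 27 days remain.
Then April (30), May (31): 30 + 31 = 61 days.
June 1–23, 1977: 23 days.
Total: 27 + 61 + 23 = 111 days.
111 mod 7 = 6, so 6 days after Friday is Thursday.

Thursday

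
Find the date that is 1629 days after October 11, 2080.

March 28, 2085

Count 1629 days after October 11, 2080:
October 11, 2080 → October 11, 2081: 365 days.
October 11, 2081 → October 11, 2082: 365 days.
October 11, 2082 → October 11, 2083: 365 days.
October 11, 2083 → October 11, 2084: 366 days (2084 is a leap year).
October 2084: 31 − 11 = 20 days remain.
Then November (30), December (31), January (31), February 2085 (28): 30 + 31 + 31 + 28 = 120 days.
March 1–28, 2085: 28 days.
Residual: 168 days.
Total: 1629 days.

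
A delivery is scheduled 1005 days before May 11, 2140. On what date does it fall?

August 10, 2137

Count 1005 days before May 11, 2140:
August 10, 2137 → August 10, 2138: 365 days.
August 10, 2138 → August 10, 2139: 365 days.
August 2139: 31 − 10 = 21 days remain.
Then September (30), October (31), November (30), December (31), January (31), February 2140 (29), March (31), April (30): 30 + 31 + 30 + 31 + 31 + 29 + 31 + 30 = 243 days.
May 1–11, 2140: 11 days.
Residual: 275 days.
Total: 1005 days.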